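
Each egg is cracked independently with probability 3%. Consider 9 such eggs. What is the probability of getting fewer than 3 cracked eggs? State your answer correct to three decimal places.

0.998

X ~ Binomial(9, 0.03); P(X ≤ 2) = Σ C(9,k) p^k (1−p)^(9−k) over k:
  k=0: C(9,0)·0.03^0·0.97^9 = 0.76023
  k=1: C(9,1)·0.03^1·0.97^8 = 0.21161
  k=2: C(9,2)·0.03^2·0.97^7 = 0.02618
Total = 0.99802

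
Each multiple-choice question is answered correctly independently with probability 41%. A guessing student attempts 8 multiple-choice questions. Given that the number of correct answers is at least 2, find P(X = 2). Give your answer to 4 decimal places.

0.2197

X ~ Binomial(8, 0.41). Want P(X=2 | X≥2) = P(X=2) / P(X≥2).
P(X=2) = C(8,2)·0.41^2·0.59^6 = 0.198535
P(X≥2) = 1 − 0.014683 − 0.081628 = 0.903689
Ratio = 0.198535 / 0.903689 = 0.219694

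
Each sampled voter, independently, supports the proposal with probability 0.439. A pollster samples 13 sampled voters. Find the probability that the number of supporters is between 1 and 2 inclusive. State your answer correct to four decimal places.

0.0316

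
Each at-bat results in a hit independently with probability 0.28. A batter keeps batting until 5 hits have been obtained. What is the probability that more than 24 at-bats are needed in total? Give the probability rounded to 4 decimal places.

Needing more than 24 at-bats ⇔ fewer than 5 successes in the first 24. With X ~ Binomial(24, 0.28), P(Y > 24) = P(X ≤ 4).
  k=0: C(24,0)·0.28^0·0.72^24 = 0.000377
  k=1: C(24,1)·0.28^1·0.72^23 = 0.003516
  k=2: C(24,2)·0.28^2·0.72^22 = 0.015723
  k=3: C(24,3)·0.28^3·0.72^21 = 0.044840
  k=4: C(24,4)·0.28^4·0.72^20 = 0.091549
P(X ≤ 4) = 0.156004

0.1560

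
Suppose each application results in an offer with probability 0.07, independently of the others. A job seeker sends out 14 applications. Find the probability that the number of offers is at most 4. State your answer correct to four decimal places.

X ~ Binomial(14, 0.07); P(X ≤ 4) = Σ C(14,k) p^k (1−p)^(14−k) over k:
  k=0: C(14,0)·0.07^0·0.93^14 = 0.362044
  k=1: C(14,1)·0.07^1·0.93^13 = 0.381509
  k=2: C(14,2)·0.07^2·0.93^12 = 0.186652
  k=3: C(14,3)·0.07^3·0.93^11 = 0.056196
  k=4: C(14,4)·0.07^4·0.93^10 = 0.011632
Total = 0.998033

0.9980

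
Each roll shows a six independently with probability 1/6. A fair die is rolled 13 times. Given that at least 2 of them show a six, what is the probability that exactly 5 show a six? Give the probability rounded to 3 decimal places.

0.058

X ~ Binomial(13, 0.166667). Want P(X=5 | X≥2) = P(X=5) / P(X≥2).
P(X=5) = C(13,5)·0.166667^5·0.833333^8 = 0.03849
P(X≥2) = 1 − 0.09346 − 0.24301 = 0.66353
Ratio = 0.03849 / 0.66353 = 0.05801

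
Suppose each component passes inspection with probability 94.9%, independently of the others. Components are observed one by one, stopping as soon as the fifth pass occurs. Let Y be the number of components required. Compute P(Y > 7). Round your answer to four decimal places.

0.0040

Needing more than 7 components ⇔ fewer than 5 successes in the first 7. With X ~ Binomial(7, 0.949), P(Y > 7) = P(X ≤ 4).
  k=0: C(7,0)·0.949^0·0.051^7 = 0.000000
  k=1: C(7,1)·0.949^1·0.051^6 = 0.000000
  k=2: C(7,2)·0.949^2·0.051^5 = 0.000007
  k=3: C(7,3)·0.949^3·0.051^4 = 0.000202
  k=4: C(7,4)·0.949^4·0.051^3 = 0.003766
P(X ≤ 4) = 0.003975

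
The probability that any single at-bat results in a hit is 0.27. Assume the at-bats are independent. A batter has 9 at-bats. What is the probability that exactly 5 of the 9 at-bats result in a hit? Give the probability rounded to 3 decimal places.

X ~ Binomial(n=9, p=0.27).
P(X=5) = C(9,5) · p^5 · (1−p)^4
= 126 · 0.0014349 · 0.28398 = 0.05134

0.051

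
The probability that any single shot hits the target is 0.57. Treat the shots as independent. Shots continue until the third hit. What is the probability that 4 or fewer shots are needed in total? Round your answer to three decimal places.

0.424

Finishing within 4 shots ⇔ at least 3 successes in the first 4. With X ~ Binomial(4, 0.57), P(Y ≤ 4) = 1 − P(X ≤ 2).
  k=0: C(4,0)·0.57^0·0.43^4 = 0.03419
  k=1: C(4,1)·0.57^1·0.43^3 = 0.18128
  k=2: C(4,2)·0.57^2·0.43^2 = 0.36044
1 − 0.57591 = 0.42409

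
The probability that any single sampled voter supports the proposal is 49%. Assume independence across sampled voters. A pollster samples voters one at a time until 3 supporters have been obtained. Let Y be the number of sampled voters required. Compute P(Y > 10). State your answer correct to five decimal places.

Needing more than 10 sampled voters ⇔ fewer than 3 successes in the first 10. With X ~ Binomial(10, 0.49), P(Y > 10) = P(X ≤ 2).
  k=0: C(10,0)·0.49^0·0.51^10 = 0.0011904
  k=1: C(10,1)·0.49^1·0.51^9 = 0.0114374
  k=2: C(10,2)·0.49^2·0.51^8 = 0.0494500
P(X ≤ 2) = 0.0620778

0.06208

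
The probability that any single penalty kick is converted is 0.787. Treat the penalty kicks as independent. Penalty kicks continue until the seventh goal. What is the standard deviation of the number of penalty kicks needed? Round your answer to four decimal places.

Y = total penalty kicks until the seventh success; negative binomial with r=7, p=0.787.
SD(Y) = √[r(1−p)/p²] = √(2.407289) = 1.551544

1.5515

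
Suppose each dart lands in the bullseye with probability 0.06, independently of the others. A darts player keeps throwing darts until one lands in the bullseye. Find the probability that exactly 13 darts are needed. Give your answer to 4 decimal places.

0.0286

Geometric (trials to first success), p = 0.06.
P(Y = 13) = (1−p)^12 · p = 0.47592 · 0.06 = 0.028555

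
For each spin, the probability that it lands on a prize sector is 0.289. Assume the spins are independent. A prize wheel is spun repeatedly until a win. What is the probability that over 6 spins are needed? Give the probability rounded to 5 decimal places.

0.12919

Y = number of spins to the first success; geometric, p = 0.289.
P(Y > 6) = P(first 6 all fail) = (1−p)^6 = 0.1291866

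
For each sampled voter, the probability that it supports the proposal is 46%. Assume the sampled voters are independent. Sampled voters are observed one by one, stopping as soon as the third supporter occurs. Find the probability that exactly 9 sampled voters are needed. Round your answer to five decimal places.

0.06758

Y = trial on which the third success occurs; negative binomial, r=3, p=0.46.
P(Y=9) = C(8,2) · p^3 · (1−p)^6
= 28 · 0.097336 · 0.024795 = 0.0675762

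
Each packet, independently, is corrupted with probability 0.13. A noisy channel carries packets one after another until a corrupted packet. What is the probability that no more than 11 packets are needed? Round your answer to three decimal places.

Y = number of packets to the first success; geometric, p = 0.13.
P(Y ≤ 11) = 1 − (1−p)^11 = 1 − 0.21613 = 0.78387

0.784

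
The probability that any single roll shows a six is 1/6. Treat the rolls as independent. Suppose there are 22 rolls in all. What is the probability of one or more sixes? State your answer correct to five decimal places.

0.98189

P(at least one) = 1 − P(none) = 1 − (1 − 0.166667)^22
= 1 − 0.0181139 = 0.9818861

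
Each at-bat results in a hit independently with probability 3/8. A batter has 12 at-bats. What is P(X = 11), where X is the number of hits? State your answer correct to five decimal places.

0.00015

X ~ Binomial(n=12, p=0.375).
P(X=11) = C(12,11) · p^11 · (1−p)^1
= 12 · 2.0623e-05 · 0.625 = 0.0001547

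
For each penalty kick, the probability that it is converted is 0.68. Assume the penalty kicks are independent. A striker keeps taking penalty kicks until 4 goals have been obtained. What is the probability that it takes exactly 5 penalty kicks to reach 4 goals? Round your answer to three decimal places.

Y = trial on which the fourth success occurs; negative binomial, r=4, p=0.68.
P(Y=5) = C(4,3) · p^4 · (1−p)^1
= 4 · 0.21381 · 0.32 = 0.27368

0.274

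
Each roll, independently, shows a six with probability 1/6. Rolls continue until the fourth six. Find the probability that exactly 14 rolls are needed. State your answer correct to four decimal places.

0.0356

Y = trial on which the fourth success occurs; negative binomial, r=4, p=0.166667.
P(Y=14) = C(13,3) · p^4 · (1−p)^10
= 286 · 0.0007716 · 0.16151 = 0.035641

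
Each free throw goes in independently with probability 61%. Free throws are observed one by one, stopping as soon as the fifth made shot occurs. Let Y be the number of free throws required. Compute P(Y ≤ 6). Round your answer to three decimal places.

Finishing within 6 free throws ⇔ at least 5 successes in the first 6. With X ~ Binomial(6, 0.61), P(Y ≤ 6) = 1 − P(X ≤ 4).
  k=0: C(6,0)·0.61^0·0.39^6 = 0.00352
  k=1: C(6,1)·0.61^1·0.39^5 = 0.03302
  k=2: C(6,2)·0.61^2·0.39^4 = 0.12912
  k=3: C(6,3)·0.61^3·0.39^3 = 0.26929
  k=4: C(6,4)·0.61^4·0.39^2 = 0.31589
1 − 0.75084 = 0.24916

0.249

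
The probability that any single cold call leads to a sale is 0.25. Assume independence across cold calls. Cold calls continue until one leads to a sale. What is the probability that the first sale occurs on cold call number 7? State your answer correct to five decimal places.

0.04449

Geometric (trials to first success), p = 0.25.
P(Y = 7) = (1−p)^6 · p = 0.17798 · 0.25 = 0.0444946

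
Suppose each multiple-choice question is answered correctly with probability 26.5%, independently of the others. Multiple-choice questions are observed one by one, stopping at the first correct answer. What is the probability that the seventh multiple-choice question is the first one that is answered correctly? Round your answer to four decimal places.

0.0418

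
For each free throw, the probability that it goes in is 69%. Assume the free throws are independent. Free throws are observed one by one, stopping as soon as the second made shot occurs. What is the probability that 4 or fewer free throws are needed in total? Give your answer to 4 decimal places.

0.9085

Finishing within 4 free throws ⇔ at least 2 successes in the first 4. With X ~ Binomial(4, 0.69), P(Y ≤ 4) = 1 − P(X ≤ 1).
  k=0: C(4,0)·0.69^0·0.31^4 = 0.009235
  k=1: C(4,1)·0.69^1·0.31^3 = 0.082223
1 − 0.091458 = 0.908542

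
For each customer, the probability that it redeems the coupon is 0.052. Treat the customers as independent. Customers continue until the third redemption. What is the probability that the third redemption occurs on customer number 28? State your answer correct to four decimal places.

0.0130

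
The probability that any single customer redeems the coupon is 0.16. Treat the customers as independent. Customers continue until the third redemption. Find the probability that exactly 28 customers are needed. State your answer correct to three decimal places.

0.018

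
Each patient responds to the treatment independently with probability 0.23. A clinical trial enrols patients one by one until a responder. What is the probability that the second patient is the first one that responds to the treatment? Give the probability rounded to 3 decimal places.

Geometric (trials to first success), p = 0.23.
P(Y = 2) = (1−p)^1 · p = 0.77 · 0.23 = 0.17710

0.177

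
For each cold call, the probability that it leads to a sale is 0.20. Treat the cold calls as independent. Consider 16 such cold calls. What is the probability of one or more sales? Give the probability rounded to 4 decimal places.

0.9719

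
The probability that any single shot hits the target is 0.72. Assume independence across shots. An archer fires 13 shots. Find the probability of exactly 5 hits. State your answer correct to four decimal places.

X ~ Binomial(n=13, p=0.72).
P(X=5) = C(13,5) · p^5 · (1−p)^8
= 1287 · 0.19349 · 3.778e-05 = 0.009408

0.0094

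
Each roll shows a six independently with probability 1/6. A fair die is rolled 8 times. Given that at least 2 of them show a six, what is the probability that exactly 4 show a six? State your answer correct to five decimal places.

X ~ Binomial(8, 0.166667). Want P(X=4 | X≥2) = P(X=4) / P(X≥2).
P(X=4) = C(8,4)·0.166667^4·0.833333^4 = 0.0260476
P(X≥2) = 1 − 0.2325680 − 0.3721089 = 0.3953231
Ratio = 0.0260476 / 0.3953231 = 0.0658894

0.06589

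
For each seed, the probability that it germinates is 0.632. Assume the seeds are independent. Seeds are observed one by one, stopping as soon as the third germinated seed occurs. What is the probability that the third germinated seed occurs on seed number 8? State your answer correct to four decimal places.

0.0358

Y = trial on which the third success occurs; negative binomial, r=3, p=0.632.
P(Y=8) = C(7,2) · p^3 · (1−p)^5
= 21 · 0.25244 · 0.006749 = 0.035777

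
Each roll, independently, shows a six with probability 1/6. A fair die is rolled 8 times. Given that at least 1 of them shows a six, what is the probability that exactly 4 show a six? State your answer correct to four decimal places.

0.0339

X ~ Binomial(8, 0.166667). Want P(X=4 | X≥1) = P(X=4) / P(X≥1).
P(X=4) = C(8,4)·0.166667^4·0.833333^4 = 0.026048
P(X≥1) = 1 − 0.232568 = 0.767432
Ratio = 0.026048 / 0.767432 = 0.033941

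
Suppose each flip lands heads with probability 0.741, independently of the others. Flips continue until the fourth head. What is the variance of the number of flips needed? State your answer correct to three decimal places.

Y = total flips until the fourth success; negative binomial with r=4, p=0.741.
Var(Y) = r(1−p)/p² = 4·0.259 / 0.741² = 1.88679

1.887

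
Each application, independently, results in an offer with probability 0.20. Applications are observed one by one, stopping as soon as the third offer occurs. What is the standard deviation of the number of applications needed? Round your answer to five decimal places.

Y = total applications until the third success; negative binomial with r=3, p=0.20.
SD(Y) = √[r(1−p)/p²] = √(60.0000000) = 7.7459667

7.74597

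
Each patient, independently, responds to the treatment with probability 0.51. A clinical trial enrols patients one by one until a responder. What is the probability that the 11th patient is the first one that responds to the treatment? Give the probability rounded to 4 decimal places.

Geometric (trials to first success), p = 0.51.
P(Y = 11) = (1−p)^10 · p = 0.00079792 · 0.51 = 0.000407

0.0004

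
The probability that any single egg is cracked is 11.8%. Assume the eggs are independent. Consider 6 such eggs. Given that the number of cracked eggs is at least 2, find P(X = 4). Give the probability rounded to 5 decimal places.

X ~ Binomial(6, 0.118). Want P(X=4 | X≥2) = P(X=4) / P(X≥2).
P(X=4) = C(6,4)·0.118^4·0.882^2 = 0.0022623
P(X≥2) = 1 − 0.4707730 − 0.3778994 = 0.1513277
Ratio = 0.0022623 / 0.1513277 = 0.0149499

0.01495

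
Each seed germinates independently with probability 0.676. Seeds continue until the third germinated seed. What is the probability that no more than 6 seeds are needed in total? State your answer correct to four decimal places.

Finishing within 6 seeds ⇔ at least 3 successes in the first 6. With X ~ Binomial(6, 0.676), P(Y ≤ 6) = 1 − P(X ≤ 2).
  k=0: C(6,0)·0.676^0·0.324^6 = 0.001157
  k=1: C(6,1)·0.676^1·0.324^5 = 0.014482
  k=2: C(6,2)·0.676^2·0.324^4 = 0.075538
1 − 0.091177 = 0.908823

0.9088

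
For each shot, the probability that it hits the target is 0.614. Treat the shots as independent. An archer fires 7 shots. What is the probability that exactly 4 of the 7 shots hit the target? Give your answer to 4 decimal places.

0.2861

X ~ Binomial(n=7, p=0.614).
P(X=4) = C(7,4) · p^4 · (1−p)^3
= 35 · 0.14213 · 0.057512 = 0.286091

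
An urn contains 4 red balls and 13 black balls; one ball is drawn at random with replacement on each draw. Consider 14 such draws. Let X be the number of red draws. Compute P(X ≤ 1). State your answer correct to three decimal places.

X ~ Binomial(14, 0.235294); P(X ≤ 1) = Σ C(14,k) p^k (1−p)^(14−k) over k:
  k=0: C(14,0)·0.235294^0·0.764706^14 = 0.02338
  k=1: C(14,1)·0.235294^1·0.764706^13 = 0.10073
Total = 0.12412

0.124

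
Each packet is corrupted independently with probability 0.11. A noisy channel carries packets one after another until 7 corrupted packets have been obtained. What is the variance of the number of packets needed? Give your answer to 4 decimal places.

514.8760

Y = total packets until the seventh success; negative binomial with r=7, p=0.11.
Var(Y) = r(1−p)/p² = 7·0.89 / 0.11² = 514.876033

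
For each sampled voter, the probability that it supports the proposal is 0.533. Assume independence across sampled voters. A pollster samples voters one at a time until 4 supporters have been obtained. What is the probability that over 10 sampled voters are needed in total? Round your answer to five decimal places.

0.12306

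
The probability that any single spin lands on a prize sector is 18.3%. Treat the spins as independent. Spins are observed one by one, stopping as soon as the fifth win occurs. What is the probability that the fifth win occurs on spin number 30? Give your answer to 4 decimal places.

Y = trial on which the fifth success occurs; negative binomial, r=5, p=0.183.
P(Y=30) = C(29,4) · p^5 · (1−p)^25
= 23751 · 0.00020524 · 0.0063907 = 0.031152

0.0312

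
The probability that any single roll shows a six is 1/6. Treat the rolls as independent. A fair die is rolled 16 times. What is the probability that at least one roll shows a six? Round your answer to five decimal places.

0.94591

P(at least one) = 1 − P(none) = 1 − (1 − 0.166667)^16
= 1 − 0.0540879 = 0.9459121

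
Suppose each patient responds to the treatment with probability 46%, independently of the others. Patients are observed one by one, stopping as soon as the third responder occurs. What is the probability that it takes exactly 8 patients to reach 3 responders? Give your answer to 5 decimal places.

0.09386

Y = trial on which the third success occurs; negative binomial, r=3, p=0.46.
P(Y=8) = C(7,2) · p^3 · (1−p)^5
= 21 · 0.097336 · 0.045917 = 0.0938559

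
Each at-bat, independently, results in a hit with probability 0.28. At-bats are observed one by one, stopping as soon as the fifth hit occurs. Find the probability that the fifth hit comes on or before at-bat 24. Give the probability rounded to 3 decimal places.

0.844

Finishing within 24 at-bats ⇔ at least 5 successes in the first 24. With X ~ Binomial(24, 0.28), P(Y ≤ 24) = 1 − P(X ≤ 4).
  k=0: C(24,0)·0.28^0·0.72^24 = 0.00038
  k=1: C(24,1)·0.28^1·0.72^23 = 0.00352
  k=2: C(24,2)·0.28^2·0.72^22 = 0.01572
  k=3: C(24,3)·0.28^3·0.72^21 = 0.04484
  k=4: C(24,4)·0.28^4·0.72^20 = 0.09155
1 − 0.15600 = 0.84400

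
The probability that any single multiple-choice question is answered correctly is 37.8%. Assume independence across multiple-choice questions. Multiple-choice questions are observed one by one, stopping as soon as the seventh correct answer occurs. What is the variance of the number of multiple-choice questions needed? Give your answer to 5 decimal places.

30.47227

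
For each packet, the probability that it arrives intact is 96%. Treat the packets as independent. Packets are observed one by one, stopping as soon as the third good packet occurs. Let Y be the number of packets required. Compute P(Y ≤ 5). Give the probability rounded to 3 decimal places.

Finishing within 5 packets ⇔ at least 3 successes in the first 5. With X ~ Binomial(5, 0.96), P(Y ≤ 5) = 1 − P(X ≤ 2).
  k=0: C(5,0)·0.96^0·0.04^5 = 0.00000
  k=1: C(5,1)·0.96^1·0.04^4 = 0.00001
  k=2: C(5,2)·0.96^2·0.04^3 = 0.00059
1 − 0.00060 = 0.99940

0.999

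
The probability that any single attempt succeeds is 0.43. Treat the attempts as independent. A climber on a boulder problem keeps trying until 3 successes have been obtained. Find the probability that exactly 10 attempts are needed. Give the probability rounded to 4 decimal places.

0.0560

Y = trial on which the third success occurs; negative binomial, r=3, p=0.43.
P(Y=10) = C(9,2) · p^3 · (1−p)^7
= 36 · 0.079507 · 0.019549 = 0.055954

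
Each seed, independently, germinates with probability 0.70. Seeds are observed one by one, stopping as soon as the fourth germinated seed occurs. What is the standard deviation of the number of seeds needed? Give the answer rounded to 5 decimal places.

Y = total seeds until the fourth success; negative binomial with r=4, p=0.70.
SD(Y) = √[r(1−p)/p²] = √(2.4489796) = 1.5649216

1.56492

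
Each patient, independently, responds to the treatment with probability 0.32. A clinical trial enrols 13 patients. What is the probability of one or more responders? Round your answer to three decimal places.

P(at least one) = 1 − P(none) = 1 − (1 − 0.32)^13
= 1 − 0.00665 = 0.99335

0.993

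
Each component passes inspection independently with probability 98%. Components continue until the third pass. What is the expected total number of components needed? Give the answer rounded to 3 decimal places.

3.061

Y = total components until the third success; negative binomial with r=3, p=0.98.
E[Y] = r / p = 3 / 0.98 = 3.06122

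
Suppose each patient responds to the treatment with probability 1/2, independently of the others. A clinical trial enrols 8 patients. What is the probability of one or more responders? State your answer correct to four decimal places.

P(at least one) = 1 − P(none) = 1 − (1 − 0.50)^8
= 1 − 0.003906 = 0.996094

0.9961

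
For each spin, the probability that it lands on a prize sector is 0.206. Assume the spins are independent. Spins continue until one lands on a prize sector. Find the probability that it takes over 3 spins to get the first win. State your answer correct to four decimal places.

0.5006

Y = number of spins to the first success; geometric, p = 0.206.
P(Y > 3) = P(first 3 all fail) = (1−p)^3 = 0.500566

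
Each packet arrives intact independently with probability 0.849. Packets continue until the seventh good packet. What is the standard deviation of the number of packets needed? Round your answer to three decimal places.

1.211

Y = total packets until the seventh success; negative binomial with r=7, p=0.849.
SD(Y) = √[r(1−p)/p²] = √(1.46642) = 1.21096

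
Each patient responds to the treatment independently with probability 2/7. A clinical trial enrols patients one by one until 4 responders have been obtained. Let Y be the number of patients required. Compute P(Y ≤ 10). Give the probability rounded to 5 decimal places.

0.31272

Finishing within 10 patients ⇔ at least 4 successes in the first 10. With X ~ Binomial(10, 0.285714), P(Y ≤ 10) = 1 − P(X ≤ 3).
  k=0: C(10,0)·0.285714^0·0.714286^10 = 0.0345716
  k=1: C(10,1)·0.285714^1·0.714286^9 = 0.1382865
  k=2: C(10,2)·0.285714^2·0.714286^8 = 0.2489156
  k=3: C(10,3)·0.285714^3·0.714286^7 = 0.2655100
1 − 0.6872837 = 0.3127163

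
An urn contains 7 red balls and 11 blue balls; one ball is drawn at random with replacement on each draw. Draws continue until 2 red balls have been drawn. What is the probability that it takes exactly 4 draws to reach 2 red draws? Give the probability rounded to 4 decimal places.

0.1694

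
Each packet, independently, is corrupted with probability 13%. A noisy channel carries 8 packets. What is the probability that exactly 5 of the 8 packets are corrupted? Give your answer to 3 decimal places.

X ~ Binomial(n=8, p=0.13).
P(X=5) = C(8,5) · p^5 · (1−p)^3
= 56 · 3.7129e-05 · 0.6585 = 0.00137

0.001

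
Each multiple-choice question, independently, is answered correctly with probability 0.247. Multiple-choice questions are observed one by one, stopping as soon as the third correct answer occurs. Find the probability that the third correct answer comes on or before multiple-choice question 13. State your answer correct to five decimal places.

0.65827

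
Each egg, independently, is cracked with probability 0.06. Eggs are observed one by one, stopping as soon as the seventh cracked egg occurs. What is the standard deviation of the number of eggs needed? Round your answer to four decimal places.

42.7525

Y = total eggs until the seventh success; negative binomial with r=7, p=0.06.
SD(Y) = √[r(1−p)/p²] = √(1827.777778) = 42.752518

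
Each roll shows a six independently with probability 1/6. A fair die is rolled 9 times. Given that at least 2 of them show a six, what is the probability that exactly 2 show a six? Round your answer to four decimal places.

X ~ Binomial(9, 0.166667). Want P(X=2 | X≥2) = P(X=2) / P(X≥2).
P(X=2) = C(9,2)·0.166667^2·0.833333^7 = 0.279082
P(X≥2) = 1 − 0.193807 − 0.348852 = 0.457341
Ratio = 0.279082 / 0.457341 = 0.610226

0.6102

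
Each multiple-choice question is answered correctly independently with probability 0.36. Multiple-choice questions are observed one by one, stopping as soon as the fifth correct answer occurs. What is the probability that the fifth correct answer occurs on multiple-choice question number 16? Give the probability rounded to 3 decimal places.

0.061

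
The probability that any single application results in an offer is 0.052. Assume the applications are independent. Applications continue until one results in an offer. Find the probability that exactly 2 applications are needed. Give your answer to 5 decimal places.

0.04930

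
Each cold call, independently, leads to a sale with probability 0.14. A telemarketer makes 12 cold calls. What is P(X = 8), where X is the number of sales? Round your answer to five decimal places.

0.00004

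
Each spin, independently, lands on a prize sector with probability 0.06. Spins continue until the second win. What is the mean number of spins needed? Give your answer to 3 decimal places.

Y = total spins until the second success; negative binomial with r=2, p=0.06.
E[Y] = r / p = 2 / 0.06 = 33.33333

33.333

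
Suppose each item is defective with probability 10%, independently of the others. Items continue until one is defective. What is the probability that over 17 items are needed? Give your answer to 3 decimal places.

0.167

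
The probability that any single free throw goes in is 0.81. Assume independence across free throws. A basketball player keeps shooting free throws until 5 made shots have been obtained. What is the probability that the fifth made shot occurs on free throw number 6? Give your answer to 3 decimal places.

Y = trial on which the fifth success occurs; negative binomial, r=5, p=0.81.
P(Y=6) = C(5,4) · p^5 · (1−p)^1
= 5 · 0.34868 · 0.19 = 0.33124

0.331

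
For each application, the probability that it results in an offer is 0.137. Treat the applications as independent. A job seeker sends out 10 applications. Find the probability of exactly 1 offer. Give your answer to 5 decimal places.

0.36376

X ~ Binomial(n=10, p=0.137).
P(X=1) = C(10,1) · p^1 · (1−p)^9
= 10 · 0.137 · 0.26552 = 0.3637623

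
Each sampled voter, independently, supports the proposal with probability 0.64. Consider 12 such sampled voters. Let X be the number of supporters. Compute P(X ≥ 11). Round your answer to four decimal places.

0.0366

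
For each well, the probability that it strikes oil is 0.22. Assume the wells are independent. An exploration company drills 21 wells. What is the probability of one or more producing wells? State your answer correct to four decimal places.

0.9946

P(at least one) = 1 − P(none) = 1 − (1 − 0.22)^21
= 1 − 0.005420 = 0.994580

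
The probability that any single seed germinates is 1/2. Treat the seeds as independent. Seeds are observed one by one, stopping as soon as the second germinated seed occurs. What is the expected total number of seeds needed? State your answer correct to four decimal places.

Y = total seeds until the second success; negative binomial with r=2, p=0.50.
E[Y] = r / p = 2 / 0.50 = 4.000000

4.0000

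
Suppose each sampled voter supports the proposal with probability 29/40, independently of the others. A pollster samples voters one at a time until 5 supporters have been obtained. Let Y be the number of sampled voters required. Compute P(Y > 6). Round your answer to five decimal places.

0.52428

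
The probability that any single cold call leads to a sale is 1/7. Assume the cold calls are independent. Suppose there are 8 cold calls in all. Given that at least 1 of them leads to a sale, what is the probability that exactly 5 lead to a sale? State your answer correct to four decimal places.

0.0030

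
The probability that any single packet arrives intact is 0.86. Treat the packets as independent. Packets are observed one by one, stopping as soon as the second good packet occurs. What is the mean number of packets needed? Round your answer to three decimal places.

2.326

Y = total packets until the second success; negative binomial with r=2, p=0.86.
E[Y] = r / p = 2 / 0.86 = 2.32558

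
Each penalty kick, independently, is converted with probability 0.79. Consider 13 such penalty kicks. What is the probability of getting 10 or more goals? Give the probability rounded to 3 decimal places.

0.716

X ~ Binomial(13, 0.79); P(X ≥ 10) = Σ C(13,k) p^k (1−p)^(13−k) over k:
  k=10: C(13,10)·0.79^10·0.21^3 = 0.25078
  k=11: C(13,11)·0.79^11·0.21^2 = 0.25729
  k=12: C(13,12)·0.79^12·0.21^1 = 0.16132
  k=13: C(13,13)·0.79^13·0.21^0 = 0.04668
Total = 0.71608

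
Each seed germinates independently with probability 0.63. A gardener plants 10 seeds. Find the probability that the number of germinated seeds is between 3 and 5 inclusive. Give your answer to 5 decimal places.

0.28679

X ~ Binomial(10, 0.63); P(3 ≤ X ≤ 5) = Σ C(10,k) p^k (1−p)^(10−k) over k:
  k=3: C(10,3)·0.63^3·0.37^7 = 0.0284849
  k=4: C(10,4)·0.63^4·0.37^6 = 0.0848774
  k=5: C(10,5)·0.63^5·0.37^5 = 0.1734251
Total = 0.2867874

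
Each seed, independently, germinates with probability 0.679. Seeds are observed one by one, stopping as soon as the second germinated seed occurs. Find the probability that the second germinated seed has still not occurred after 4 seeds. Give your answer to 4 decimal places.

0.1005

Needing more than 4 seeds ⇔ fewer than 2 successes in the first 4. With X ~ Binomial(4, 0.679), P(Y > 4) = P(X ≤ 1).
  k=0: C(4,0)·0.679^0·0.321^4 = 0.010617
  k=1: C(4,1)·0.679^1·0.321^3 = 0.089835
P(X ≤ 1) = 0.100452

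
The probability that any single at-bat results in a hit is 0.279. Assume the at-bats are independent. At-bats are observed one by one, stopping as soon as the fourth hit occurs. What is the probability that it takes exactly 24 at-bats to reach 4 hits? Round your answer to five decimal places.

Y = trial on which the fourth success occurs; negative binomial, r=4, p=0.279.
P(Y=24) = C(23,3) · p^4 · (1−p)^20
= 1771 · 0.0060592 · 0.0014411 = 0.0154647

0.01546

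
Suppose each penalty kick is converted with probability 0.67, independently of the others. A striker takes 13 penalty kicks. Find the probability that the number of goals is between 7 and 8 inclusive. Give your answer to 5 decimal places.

0.33884

X ~ Binomial(13, 0.67); P(7 ≤ X ≤ 8) = Σ C(13,k) p^k (1−p)^(13−k) over k:
  k=7: C(13,7)·0.67^7·0.33^6 = 0.1343150
  k=8: C(13,8)·0.67^8·0.33^5 = 0.2045251
Total = 0.3388401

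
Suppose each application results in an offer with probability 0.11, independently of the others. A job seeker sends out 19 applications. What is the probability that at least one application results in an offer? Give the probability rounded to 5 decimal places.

P(at least one) = 1 − P(none) = 1 − (1 − 0.11)^19
= 1 − 0.1092472 = 0.8907528

0.89075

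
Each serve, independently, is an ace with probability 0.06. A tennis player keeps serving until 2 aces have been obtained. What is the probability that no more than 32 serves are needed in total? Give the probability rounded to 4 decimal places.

0.5799

Finishing within 32 serves ⇔ at least 2 successes in the first 32. With X ~ Binomial(32, 0.06), P(Y ≤ 32) = 1 − P(X ≤ 1).
  k=0: C(32,0)·0.06^0·0.94^32 = 0.138067
  k=1: C(32,1)·0.06^1·0.94^31 = 0.282010
1 − 0.420078 = 0.579922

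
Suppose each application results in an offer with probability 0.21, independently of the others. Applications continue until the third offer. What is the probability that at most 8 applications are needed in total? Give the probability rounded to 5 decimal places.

Finishing within 8 applications ⇔ at least 3 successes in the first 8. With X ~ Binomial(8, 0.21), P(Y ≤ 8) = 1 − P(X ≤ 2).
  k=0: C(8,0)·0.21^0·0.79^8 = 0.1517109
  k=1: C(8,1)·0.21^1·0.79^7 = 0.3226257
  k=2: C(8,2)·0.21^2·0.79^6 = 0.3001644
1 − 0.7745009 = 0.2254991

0.22550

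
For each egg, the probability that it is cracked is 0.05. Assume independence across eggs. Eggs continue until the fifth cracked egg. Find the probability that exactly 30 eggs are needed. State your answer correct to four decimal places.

0.0021

Y = trial on which the fifth success occurs; negative binomial, r=5, p=0.05.
P(Y=30) = C(29,4) · p^5 · (1−p)^25
= 23751 · 3.125e-07 · 0.27739 = 0.002059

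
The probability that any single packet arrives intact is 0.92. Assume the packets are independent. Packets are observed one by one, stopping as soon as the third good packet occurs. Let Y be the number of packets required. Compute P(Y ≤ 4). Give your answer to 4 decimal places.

0.9656

Finishing within 4 packets ⇔ at least 3 successes in the first 4. With X ~ Binomial(4, 0.92), P(Y ≤ 4) = 1 − P(X ≤ 2).
  k=0: C(4,0)·0.92^0·0.08^4 = 0.000041
  k=1: C(4,1)·0.92^1·0.08^3 = 0.001884
  k=2: C(4,2)·0.92^2·0.08^2 = 0.032502
1 − 0.034427 = 0.965573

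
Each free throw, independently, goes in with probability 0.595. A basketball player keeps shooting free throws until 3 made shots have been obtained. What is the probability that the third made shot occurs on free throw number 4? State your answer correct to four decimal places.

Y = trial on which the third success occurs; negative binomial, r=3, p=0.595.
P(Y=4) = C(3,2) · p^3 · (1−p)^1
= 3 · 0.21064 · 0.405 = 0.255934

0.2559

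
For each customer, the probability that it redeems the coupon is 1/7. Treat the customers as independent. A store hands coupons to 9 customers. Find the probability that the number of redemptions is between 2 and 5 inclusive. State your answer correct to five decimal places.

X ~ Binomial(9, 0.142857); P(2 ≤ X ≤ 5) = Σ C(9,k) p^k (1−p)^(9−k) over k:
  k=2: C(9,2)·0.142857^2·0.857143^7 = 0.2497347
  k=3: C(9,3)·0.142857^3·0.857143^6 = 0.0971191
  k=4: C(9,4)·0.142857^4·0.857143^5 = 0.0242798
  k=5: C(9,5)·0.142857^5·0.857143^4 = 0.0040466
Total = 0.3751801

0.37518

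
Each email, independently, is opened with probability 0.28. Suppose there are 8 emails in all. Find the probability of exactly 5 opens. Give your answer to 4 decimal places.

X ~ Binomial(n=8, p=0.28).
P(X=5) = C(8,5) · p^5 · (1−p)^3
= 56 · 0.001721 · 0.37325 = 0.035973

0.0360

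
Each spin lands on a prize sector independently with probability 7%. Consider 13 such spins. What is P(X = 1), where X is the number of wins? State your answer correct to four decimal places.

X ~ Binomial(n=13, p=0.07).
P(X=1) = C(13,1) · p^1 · (1−p)^12
= 13 · 0.07 · 0.4186 = 0.380923

0.3809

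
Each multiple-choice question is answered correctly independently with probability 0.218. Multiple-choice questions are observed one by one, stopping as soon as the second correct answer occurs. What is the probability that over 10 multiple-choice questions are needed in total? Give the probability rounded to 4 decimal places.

Needing more than 10 multiple-choice questions ⇔ fewer than 2 successes in the first 10. With X ~ Binomial(10, 0.218), P(Y > 10) = P(X ≤ 1).
  k=0: C(10,0)·0.218^0·0.782^10 = 0.085520
  k=1: C(10,1)·0.218^1·0.782^9 = 0.238406
P(X ≤ 1) = 0.323926

0.3239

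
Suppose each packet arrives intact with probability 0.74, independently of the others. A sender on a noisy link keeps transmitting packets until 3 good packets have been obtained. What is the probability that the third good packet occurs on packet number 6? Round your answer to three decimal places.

0.071

Y = trial on which the third success occurs; negative binomial, r=3, p=0.74.
P(Y=6) = C(5,2) · p^3 · (1−p)^3
= 10 · 0.40522 · 0.017576 = 0.07122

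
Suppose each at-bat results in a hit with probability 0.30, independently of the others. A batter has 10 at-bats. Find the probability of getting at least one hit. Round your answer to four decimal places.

P(at least one) = 1 − P(none) = 1 − (1 − 0.30)^10
= 1 − 0.028248 = 0.971752

0.9718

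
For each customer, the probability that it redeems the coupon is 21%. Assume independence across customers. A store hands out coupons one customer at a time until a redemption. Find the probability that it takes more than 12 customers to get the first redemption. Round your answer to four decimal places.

0.0591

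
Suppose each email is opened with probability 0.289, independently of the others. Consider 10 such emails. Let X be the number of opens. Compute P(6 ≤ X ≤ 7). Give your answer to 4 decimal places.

0.0385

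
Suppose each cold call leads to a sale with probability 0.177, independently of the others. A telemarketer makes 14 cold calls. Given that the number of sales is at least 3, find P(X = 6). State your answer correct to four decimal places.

X ~ Binomial(14, 0.177). Want P(X=6 | X≥3) = P(X=6) / P(X≥3).
P(X=6) = C(14,6)·0.177^6·0.823^8 = 0.019435
P(X≥3) = 1 − 0.065403 − 0.196924 − 0.275287 = 0.462386
Ratio = 0.019435 / 0.462386 = 0.042033

0.0420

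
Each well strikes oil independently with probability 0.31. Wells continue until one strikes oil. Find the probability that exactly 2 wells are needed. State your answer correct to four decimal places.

0.2139

Geometric (trials to first success), p = 0.31.
P(Y = 2) = (1−p)^1 · p = 0.69 · 0.31 = 0.213900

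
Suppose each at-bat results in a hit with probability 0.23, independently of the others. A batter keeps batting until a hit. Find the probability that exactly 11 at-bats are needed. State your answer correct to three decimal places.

Geometric (trials to first success), p = 0.23.
P(Y = 11) = (1−p)^10 · p = 0.073267 · 0.23 = 0.01685

0.017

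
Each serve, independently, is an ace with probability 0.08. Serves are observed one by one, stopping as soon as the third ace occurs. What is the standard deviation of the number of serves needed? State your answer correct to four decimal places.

20.7666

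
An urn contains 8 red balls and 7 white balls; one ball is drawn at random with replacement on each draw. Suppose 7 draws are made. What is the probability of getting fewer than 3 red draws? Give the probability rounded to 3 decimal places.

X ~ Binomial(7, 0.533333); P(X ≤ 2) = Σ C(7,k) p^k (1−p)^(7−k) over k:
  k=0: C(7,0)·0.533333^0·0.466667^7 = 0.00482
  k=1: C(7,1)·0.533333^1·0.466667^6 = 0.03856
  k=2: C(7,2)·0.533333^2·0.466667^5 = 0.13221
Total = 0.17559

0.176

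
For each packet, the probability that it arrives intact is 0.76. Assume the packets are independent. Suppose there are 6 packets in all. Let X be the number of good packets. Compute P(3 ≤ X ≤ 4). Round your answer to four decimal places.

X ~ Binomial(6, 0.76); P(3 ≤ X ≤ 4) = Σ C(6,k) p^k (1−p)^(6−k) over k:
  k=3: C(6,3)·0.76^3·0.24^3 = 0.121368
  k=4: C(6,4)·0.76^4·0.24^2 = 0.288249
Total = 0.409617

0.4096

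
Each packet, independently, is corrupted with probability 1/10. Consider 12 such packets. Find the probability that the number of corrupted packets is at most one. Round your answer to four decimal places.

X ~ Binomial(12, 0.10); P(X ≤ 1) = Σ C(12,k) p^k (1−p)^(12−k) over k:
  k=0: C(12,0)·0.10^0·0.90^12 = 0.282430
  k=1: C(12,1)·0.10^1·0.90^11 = 0.376573
Total = 0.659002

0.6590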